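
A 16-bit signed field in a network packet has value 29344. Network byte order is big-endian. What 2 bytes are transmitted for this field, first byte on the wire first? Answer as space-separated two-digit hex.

72 A0

29344 in hexadecimal, padded to 16 bits, is 0x72A0.
Split into bytes (most-significant first): 72 A0.
In big-endian order the high byte comes first in memory.
So the memory order matches the most-significant-first order: 72 A0.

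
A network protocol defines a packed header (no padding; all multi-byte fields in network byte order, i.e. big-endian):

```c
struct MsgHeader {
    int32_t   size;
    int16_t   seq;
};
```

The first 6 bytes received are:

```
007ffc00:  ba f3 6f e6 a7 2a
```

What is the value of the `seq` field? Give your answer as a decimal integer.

`seq` follows `size` (4 bytes), so it starts at byte offset 4 and occupies 2 bytes.
Bytes at offsets 4..5: A7 2A.
Big-endian stores the most-significant byte at the lowest address.
The bytes are already most-significant first: 0xA72A.
Top bit is set, so as a signed 16-bit value this is 0xA72A − 2^16 = -22742.

-22742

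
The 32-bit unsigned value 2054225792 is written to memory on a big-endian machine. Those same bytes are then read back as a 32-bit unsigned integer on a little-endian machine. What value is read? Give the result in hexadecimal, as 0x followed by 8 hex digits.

2054225792 in 32-bit hexadecimal is 0x7A70FF80.
Stored big-endian, the bytes at ascending addresses are 7A 70 FF 80.
Read back as little-endian, the first byte is least significant, giving 0x80FF707A.

0x80FF707A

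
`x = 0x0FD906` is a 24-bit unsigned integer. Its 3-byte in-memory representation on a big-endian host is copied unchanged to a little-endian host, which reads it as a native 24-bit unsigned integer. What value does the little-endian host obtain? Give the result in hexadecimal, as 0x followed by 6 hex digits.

Stored big-endian, the bytes at ascending addresses are 0F D9 06.
Read back as little-endian, the first byte is least significant, giving 0x06D90F.

0x06D90F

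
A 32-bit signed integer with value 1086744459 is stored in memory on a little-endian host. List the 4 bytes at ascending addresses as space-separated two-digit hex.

8B 67 C6 40

1086744459 in hexadecimal, padded to 32 bits, is 0x40C6678B.
Split into bytes (most-significant first): 40 C6 67 8B.
Little-endian stores the least-significant byte at the lowest address.
So at ascending addresses the bytes are 8B 67 C6 40.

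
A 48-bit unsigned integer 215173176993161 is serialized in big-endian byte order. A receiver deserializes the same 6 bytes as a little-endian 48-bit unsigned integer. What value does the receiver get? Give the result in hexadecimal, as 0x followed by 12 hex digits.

215173176993161 in 48-bit hexadecimal is 0xC3B2E8C7A589.
Stored big-endian, the bytes at ascending addresses are C3 B2 E8 C7 A5 89.
Read back as little-endian, the first byte is least significant, giving 0x89A5C7E8B2C3.

0x89A5C7E8B2C3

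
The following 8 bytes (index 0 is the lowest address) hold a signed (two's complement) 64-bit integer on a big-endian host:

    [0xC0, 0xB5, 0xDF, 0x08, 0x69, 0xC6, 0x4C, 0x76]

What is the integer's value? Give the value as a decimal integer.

Big-endian stores the most-significant byte at the lowest address.
The bytes are already most-significant first: 0xC0B5DF0869C64C76.
Top bit is set, so as a signed 64-bit value this is 0xC0B5DF0869C64C76 − 2^64 = -4560493820415423370.

-4560493820415423370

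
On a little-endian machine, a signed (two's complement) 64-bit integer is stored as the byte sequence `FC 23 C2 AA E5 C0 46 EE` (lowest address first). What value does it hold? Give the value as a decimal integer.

-1277121351668063236

Little-endian: lowest address holds the least-significant byte.
Reassemble most-significant byte first: EE 46 C0 E5 AA C2 23 FC → 0xEE46C0E5AAC223FC.
Top bit is set, so as a signed 64-bit value this is 0xEE46C0E5AAC223FC − 2^64 = -1277121351668063236.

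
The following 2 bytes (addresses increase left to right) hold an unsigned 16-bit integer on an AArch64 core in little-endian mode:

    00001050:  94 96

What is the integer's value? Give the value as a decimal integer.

38548

Little-endian stores the least-significant byte at the lowest address.
Reassemble most-significant byte first: 96 94 → 0x9694.
0x9694 = 38548.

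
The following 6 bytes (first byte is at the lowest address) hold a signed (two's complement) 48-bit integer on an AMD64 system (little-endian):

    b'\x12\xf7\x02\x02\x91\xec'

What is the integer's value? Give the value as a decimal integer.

In little-endian order the low byte comes first in memory.
Reassemble most-significant byte first: EC 91 02 02 F7 12 → 0xEC910202F712.
Top bit is set, so as a signed 48-bit value this is 0xEC910202F712 − 2^48 = -21367428548846.

-21367428548846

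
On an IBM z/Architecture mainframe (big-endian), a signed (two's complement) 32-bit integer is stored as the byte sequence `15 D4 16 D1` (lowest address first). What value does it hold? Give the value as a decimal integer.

366221009

Big-endian stores the most-significant byte at the lowest address.
The bytes are already most-significant first: 0x15D416D1.
0x15D416D1 = 366221009.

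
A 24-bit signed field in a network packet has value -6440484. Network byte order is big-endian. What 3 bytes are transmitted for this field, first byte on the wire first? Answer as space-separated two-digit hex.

Two's complement of -6440484 in 24 bits: 6440484 = 0x624624; invert → 0x9DB9DB; add 1 → 0x9DB9DC.
Split into bytes (most-significant first): 9D B9 DC.
Big-endian stores the most-significant byte at the lowest address.
So the memory order matches the most-significant-first order: 9D B9 DC.

9D B9 DC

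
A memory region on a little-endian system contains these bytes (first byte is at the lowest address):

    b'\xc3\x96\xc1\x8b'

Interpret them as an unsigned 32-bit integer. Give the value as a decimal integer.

2344720067

In little-endian order the low byte comes first in memory.
Reassemble most-significant byte first: 8B C1 96 C3 → 0x8BC196C3.
0x8BC196C3 = 2344720067.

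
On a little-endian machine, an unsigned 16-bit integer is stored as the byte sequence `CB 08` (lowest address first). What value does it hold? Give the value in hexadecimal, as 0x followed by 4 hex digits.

In little-endian order the low byte comes first in memory.
Reassemble most-significant byte first: 08 CB → 0x08CB.

0x08CB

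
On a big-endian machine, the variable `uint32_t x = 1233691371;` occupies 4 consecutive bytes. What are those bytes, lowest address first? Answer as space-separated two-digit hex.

49 88 A2 EB

1233691371 in hexadecimal, padded to 32 bits, is 0x4988A2EB.
Split into bytes (most-significant first): 49 88 A2 EB.
Big-endian stores the most-significant byte at the lowest address.
So the memory order matches the most-significant-first order: 49 88 A2 EB.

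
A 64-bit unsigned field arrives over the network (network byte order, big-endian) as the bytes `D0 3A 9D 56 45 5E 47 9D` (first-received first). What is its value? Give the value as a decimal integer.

Big-endian stores the most-significant byte at the lowest address.
The bytes are already most-significant first: 0xD03A9D56455E479D.
0xD03A9D56455E479D = 15004478102394783645.

15004478102394783645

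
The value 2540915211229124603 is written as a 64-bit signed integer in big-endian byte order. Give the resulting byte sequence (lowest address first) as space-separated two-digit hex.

2540915211229124603 in hexadecimal, padded to 64 bits, is 0x234324EC19B2D7FB.
Split into bytes (most-significant first): 23 43 24 EC 19 B2 D7 FB.
Big-endian stores the most-significant byte at the lowest address.
So the memory order matches the most-significant-first order: 23 43 24 EC 19 B2 D7 FB.

23 43 24 EC 19 B2 D7 FB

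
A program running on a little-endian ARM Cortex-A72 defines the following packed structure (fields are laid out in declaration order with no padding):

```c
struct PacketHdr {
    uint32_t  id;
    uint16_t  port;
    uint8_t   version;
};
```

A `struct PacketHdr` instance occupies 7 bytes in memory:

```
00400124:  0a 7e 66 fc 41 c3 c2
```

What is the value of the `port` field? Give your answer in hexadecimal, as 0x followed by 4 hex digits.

0xC341

`port` follows `id` (4 bytes), so it starts at byte offset 4 and occupies 2 bytes.
Bytes at offsets 4..5: 41 C3.
Little-endian stores the least-significant byte at the lowest address.
Reassemble most-significant byte first: C3 41 → 0xC341.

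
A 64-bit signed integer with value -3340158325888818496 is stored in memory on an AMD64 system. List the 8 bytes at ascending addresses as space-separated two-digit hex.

C0 62 D5 13 B3 5F A5 D1

Two's complement of -3340158325888818496 in 64 bits: 3340158325888818496 = 0x2E5AA04CEC2A9D40; invert → 0xD1A55FB313D562BF; add 1 → 0xD1A55FB313D562C0.
Split into bytes (most-significant first): D1 A5 5F B3 13 D5 62 C0.
Little-endian: lowest address holds the least-significant byte.
So at ascending addresses the bytes are C0 62 D5 13 B3 5F A5 D1.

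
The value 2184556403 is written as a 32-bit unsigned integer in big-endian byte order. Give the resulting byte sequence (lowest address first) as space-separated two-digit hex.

2184556403 in hexadecimal, padded to 32 bits, is 0x8235AF73.
Split into bytes (most-significant first): 82 35 AF 73.
Big-endian stores the most-significant byte at the lowest address.
So the memory order matches the most-significant-first order: 82 35 AF 73.

82 35 AF 73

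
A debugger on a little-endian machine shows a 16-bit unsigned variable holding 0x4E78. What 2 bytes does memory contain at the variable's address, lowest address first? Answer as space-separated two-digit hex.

78 4E

Split into bytes (most-significant first): 4E 78.
Little-endian: lowest address holds the least-significant byte.
So at ascending addresses the bytes are 78 4E.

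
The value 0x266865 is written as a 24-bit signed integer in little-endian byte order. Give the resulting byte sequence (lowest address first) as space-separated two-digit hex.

65 68 26

Split into bytes (most-significant first): 26 68 65.
In little-endian order the low byte comes first in memory.
So at ascending addresses the bytes are 65 68 26.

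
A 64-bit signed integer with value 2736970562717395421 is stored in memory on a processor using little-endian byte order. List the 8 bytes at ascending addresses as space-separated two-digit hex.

DD A9 78 C7 39 AC FB 25

2736970562717395421 in hexadecimal, padded to 64 bits, is 0x25FBAC39C778A9DD.
Split into bytes (most-significant first): 25 FB AC 39 C7 78 A9 DD.
Little-endian: lowest address holds the least-significant byte.
So at ascending addresses the bytes are DD A9 78 C7 39 AC FB 25.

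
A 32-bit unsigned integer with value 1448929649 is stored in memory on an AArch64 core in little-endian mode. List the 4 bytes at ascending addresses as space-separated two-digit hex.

71 E9 5C 56

1448929649 in hexadecimal, padded to 32 bits, is 0x565CE971.
Split into bytes (most-significant first): 56 5C E9 71.
Little-endian: lowest address holds the least-significant byte.
So at ascending addresses the bytes are 71 E9 5C 56.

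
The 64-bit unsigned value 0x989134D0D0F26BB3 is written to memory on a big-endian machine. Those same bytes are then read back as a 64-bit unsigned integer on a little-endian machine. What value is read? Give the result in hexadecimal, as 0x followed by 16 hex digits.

Stored big-endian, the bytes at ascending addresses are 98 91 34 D0 D0 F2 6B B3.
Read back as little-endian, the first byte is least significant, giving 0xB36BF2D0D0349198.

0xB36BF2D0D0349198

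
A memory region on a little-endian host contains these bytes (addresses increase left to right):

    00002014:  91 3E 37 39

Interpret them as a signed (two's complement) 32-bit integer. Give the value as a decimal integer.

Little-endian stores the least-significant byte at the lowest address.
Reassemble most-significant byte first: 39 37 3E 91 → 0x39373E91.
0x39373E91 = 959921809.

959921809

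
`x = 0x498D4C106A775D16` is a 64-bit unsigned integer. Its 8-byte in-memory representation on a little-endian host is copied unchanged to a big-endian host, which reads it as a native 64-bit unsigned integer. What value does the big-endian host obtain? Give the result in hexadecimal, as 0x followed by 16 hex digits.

0x165D776A104C8D49

Stored little-endian, the bytes at ascending addresses are 16 5D 77 6A 10 4C 8D 49.
Read back as big-endian, the last byte is least significant, giving 0x165D776A104C8D49.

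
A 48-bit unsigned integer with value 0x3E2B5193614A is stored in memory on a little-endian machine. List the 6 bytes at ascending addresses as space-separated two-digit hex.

4A 61 93 51 2B 3E

Split into bytes (most-significant first): 3E 2B 51 93 61 4A.
In little-endian order the low byte comes first in memory.
So at ascending addresses the bytes are 4A 61 93 51 2B 3E.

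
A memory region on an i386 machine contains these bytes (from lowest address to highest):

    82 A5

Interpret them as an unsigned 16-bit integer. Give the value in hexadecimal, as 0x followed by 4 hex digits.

0xA582

Little-endian: lowest address holds the least-significant byte.
Reassemble most-significant byte first: A5 82 → 0xA582.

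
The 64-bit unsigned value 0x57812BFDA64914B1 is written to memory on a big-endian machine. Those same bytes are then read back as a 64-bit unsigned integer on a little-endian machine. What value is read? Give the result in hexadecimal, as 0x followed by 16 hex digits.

0xB11449A6FD2B8157

Stored big-endian, the bytes at ascending addresses are 57 81 2B FD A6 49 14 B1.
Read back as little-endian, the first byte is least significant, giving 0xB11449A6FD2B8157.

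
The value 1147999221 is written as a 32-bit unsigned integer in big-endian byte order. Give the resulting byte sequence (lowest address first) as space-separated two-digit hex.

1147999221 in hexadecimal, padded to 32 bits, is 0x446D13F5.
Split into bytes (most-significant first): 44 6D 13 F5.
Big-endian: lowest address holds the most-significant byte.
So the memory order matches the most-significant-first order: 44 6D 13 F5.

44 6D 13 F5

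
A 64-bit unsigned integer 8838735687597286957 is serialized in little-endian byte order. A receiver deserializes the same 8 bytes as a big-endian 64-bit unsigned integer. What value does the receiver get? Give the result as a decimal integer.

8838735687597286957 in 64-bit hexadecimal is 0x7AA97F473ACDE62D.
Stored little-endian, the bytes at ascending addresses are 2D E6 CD 3A 47 7F A9 7A.
Read back as big-endian, the last byte is least significant, giving 0x2DE6CD3A477FA97A.
0x2DE6CD3A477FA97A = 3307556626541554042.

3307556626541554042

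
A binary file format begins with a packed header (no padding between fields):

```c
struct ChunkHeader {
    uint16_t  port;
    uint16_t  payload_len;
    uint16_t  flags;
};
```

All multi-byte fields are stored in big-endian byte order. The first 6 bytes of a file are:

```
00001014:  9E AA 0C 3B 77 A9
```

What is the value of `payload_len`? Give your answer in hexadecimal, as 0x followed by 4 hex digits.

0x0C3B

`payload_len` follows `port` (2 bytes), so it starts at byte offset 2 and occupies 2 bytes.
Bytes at offsets 2..3: 0C 3B.
Big-endian: lowest address holds the most-significant byte.
The bytes are already most-significant first: 0x0C3B.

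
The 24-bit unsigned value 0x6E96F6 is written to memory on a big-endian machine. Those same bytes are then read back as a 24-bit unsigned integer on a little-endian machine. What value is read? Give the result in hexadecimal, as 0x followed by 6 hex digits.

Stored big-endian, the bytes at ascending addresses are 6E 96 F6.
Read back as little-endian, the first byte is least significant, giving 0xF6966E.

0xF6966E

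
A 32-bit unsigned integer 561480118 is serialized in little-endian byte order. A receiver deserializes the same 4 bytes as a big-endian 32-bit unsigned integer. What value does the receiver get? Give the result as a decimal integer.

561480118 in 32-bit hexadecimal is 0x217781B6.
Stored little-endian, the bytes at ascending addresses are B6 81 77 21.
Read back as big-endian, the last byte is least significant, giving 0xB6817721.
0xB6817721 = 3061937953.

3061937953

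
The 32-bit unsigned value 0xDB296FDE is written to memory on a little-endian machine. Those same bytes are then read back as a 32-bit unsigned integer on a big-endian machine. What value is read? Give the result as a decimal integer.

3731827163

Stored little-endian, the bytes at ascending addresses are DE 6F 29 DB.
Read back as big-endian, the last byte is least significant, giving 0xDE6F29DB.
0xDE6F29DB = 3731827163.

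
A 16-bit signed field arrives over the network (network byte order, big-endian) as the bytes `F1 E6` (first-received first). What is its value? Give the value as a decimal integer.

-3610

Big-endian stores the most-significant byte at the lowest address.
The bytes are already most-significant first: 0xF1E6.
Top bit is set, so as a signed 16-bit value this is 0xF1E6 − 2^16 = -3610.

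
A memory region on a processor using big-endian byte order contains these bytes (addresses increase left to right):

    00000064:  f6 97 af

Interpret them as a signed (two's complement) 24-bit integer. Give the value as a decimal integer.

-616529

Big-endian stores the most-significant byte at the lowest address.
The bytes are already most-significant first: 0xF697AF.
Top bit is set, so as a signed 24-bit value this is 0xF697AF − 2^24 = -616529.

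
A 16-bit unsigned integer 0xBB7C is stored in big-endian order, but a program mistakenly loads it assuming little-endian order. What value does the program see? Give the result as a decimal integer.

31931

Stored big-endian, the bytes at ascending addresses are BB 7C.
Read back as little-endian, the first byte is least significant, giving 0x7CBB.
0x7CBB = 31931.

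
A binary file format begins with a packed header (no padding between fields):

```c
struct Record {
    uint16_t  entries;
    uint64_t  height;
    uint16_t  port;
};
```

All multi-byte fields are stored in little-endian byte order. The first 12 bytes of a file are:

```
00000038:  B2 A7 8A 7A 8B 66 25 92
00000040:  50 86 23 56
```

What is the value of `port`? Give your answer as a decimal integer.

`port` follows `entries` (2 B), `height` (8 B), so it starts at offset 2 + 8 = 10 and occupies 2 bytes.
Bytes at offsets 10..11: 23 56.
In little-endian order the low byte comes first in memory.
Reassemble most-significant byte first: 56 23 → 0x5623.
0x5623 = 22051.

22051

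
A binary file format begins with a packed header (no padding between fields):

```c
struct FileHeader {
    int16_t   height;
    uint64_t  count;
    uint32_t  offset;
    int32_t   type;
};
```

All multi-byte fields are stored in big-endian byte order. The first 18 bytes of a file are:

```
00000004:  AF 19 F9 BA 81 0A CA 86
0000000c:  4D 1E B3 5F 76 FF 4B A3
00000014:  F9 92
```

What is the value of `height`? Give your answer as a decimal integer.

-20711

`height` is the first field, at byte offset 0, occupying 2 bytes.
Bytes at offsets 0..1: AF 19.
Big-endian stores the most-significant byte at the lowest address.
The bytes are already most-significant first: 0xAF19.
Top bit is set, so as a signed 16-bit value this is 0xAF19 − 2^16 = -20711.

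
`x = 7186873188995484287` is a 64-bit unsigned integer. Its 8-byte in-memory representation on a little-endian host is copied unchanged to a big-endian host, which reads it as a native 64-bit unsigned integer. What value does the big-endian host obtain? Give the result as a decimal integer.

9208412575952780387

7186873188995484287 in 64-bit hexadecimal is 0x63BCE71673DACA7F.
Stored little-endian, the bytes at ascending addresses are 7F CA DA 73 16 E7 BC 63.
Read back as big-endian, the last byte is least significant, giving 0x7FCADA7316E7BC63.
0x7FCADA7316E7BC63 = 9208412575952780387.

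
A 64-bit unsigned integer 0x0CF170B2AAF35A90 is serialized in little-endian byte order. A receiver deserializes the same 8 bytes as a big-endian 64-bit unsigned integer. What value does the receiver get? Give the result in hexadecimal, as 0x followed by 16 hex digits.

Stored little-endian, the bytes at ascending addresses are 90 5A F3 AA B2 70 F1 0C.
Read back as big-endian, the last byte is least significant, giving 0x905AF3AAB270F10C.

0x905AF3AAB270F10C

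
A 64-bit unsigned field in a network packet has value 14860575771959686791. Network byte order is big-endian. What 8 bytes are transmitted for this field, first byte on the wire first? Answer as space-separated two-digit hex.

CE 3B 5E EE 0D 6E F6 87

14860575771959686791 in hexadecimal, padded to 64 bits, is 0xCE3B5EEE0D6EF687.
Split into bytes (most-significant first): CE 3B 5E EE 0D 6E F6 87.
Big-endian stores the most-significant byte at the lowest address.
So the memory order matches the most-significant-first order: CE 3B 5E EE 0D 6E F6 87.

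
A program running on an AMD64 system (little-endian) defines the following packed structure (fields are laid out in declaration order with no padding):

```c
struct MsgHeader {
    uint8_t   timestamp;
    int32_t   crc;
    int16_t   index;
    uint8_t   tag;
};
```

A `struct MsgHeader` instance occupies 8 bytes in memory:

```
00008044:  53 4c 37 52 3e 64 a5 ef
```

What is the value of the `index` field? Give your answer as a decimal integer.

`index` follows `timestamp` (1 B), `crc` (4 B), so it starts at offset 1 + 4 = 5 and occupies 2 bytes.
Bytes at offsets 5..6: 64 A5.
In little-endian order the low byte comes first in memory.
Reassemble most-significant byte first: A5 64 → 0xA564.
Top bit is set, so as a signed 16-bit value this is 0xA564 − 2^16 = -23196.

-23196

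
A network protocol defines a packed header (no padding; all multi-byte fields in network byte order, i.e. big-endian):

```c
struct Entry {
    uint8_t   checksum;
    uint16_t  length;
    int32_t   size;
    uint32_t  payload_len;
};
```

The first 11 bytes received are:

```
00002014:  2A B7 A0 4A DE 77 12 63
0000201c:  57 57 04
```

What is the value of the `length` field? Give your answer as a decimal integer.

`length` follows `checksum` (1 byte), so it starts at byte offset 1 and occupies 2 bytes.
Bytes at offsets 1..2: B7 A0.
Big-endian stores the most-significant byte at the lowest address.
The bytes are already most-significant first: 0xB7A0.
0xB7A0 = 47008.

47008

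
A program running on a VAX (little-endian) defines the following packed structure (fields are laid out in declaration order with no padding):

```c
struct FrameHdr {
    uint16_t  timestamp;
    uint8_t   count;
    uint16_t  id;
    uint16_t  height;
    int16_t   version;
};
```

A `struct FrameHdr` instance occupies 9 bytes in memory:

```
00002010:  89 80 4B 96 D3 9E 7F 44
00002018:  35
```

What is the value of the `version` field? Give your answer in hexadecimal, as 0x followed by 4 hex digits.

`version` follows `timestamp` (2 B), `count` (1 B), `id` (2 B), `height` (2 B), so it starts at offset 2 + 1 + 2 + 2 = 7 and occupies 2 bytes.
Bytes at offsets 7..8: 44 35.
Little-endian stores the least-significant byte at the lowest address.
Reassemble most-significant byte first: 35 44 → 0x3544.

0x3544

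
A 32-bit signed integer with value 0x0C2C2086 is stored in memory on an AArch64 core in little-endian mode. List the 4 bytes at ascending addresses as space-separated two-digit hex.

86 20 2C 0C

Split into bytes (most-significant first): 0C 2C 20 86.
Little-endian: lowest address holds the least-significant byte.
So at ascending addresses the bytes are 86 20 2C 0C.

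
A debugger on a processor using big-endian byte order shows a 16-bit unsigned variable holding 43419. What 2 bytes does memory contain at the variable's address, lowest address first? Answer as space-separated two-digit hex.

A9 9B

43419 in hexadecimal, padded to 16 bits, is 0xA99B.
Split into bytes (most-significant first): A9 9B.
Big-endian stores the most-significant byte at the lowest address.
So the memory order matches the most-significant-first order: A9 9B.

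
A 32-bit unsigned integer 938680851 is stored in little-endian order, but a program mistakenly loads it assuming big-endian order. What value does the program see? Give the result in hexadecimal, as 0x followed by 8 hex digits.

0x1322F337

938680851 in 32-bit hexadecimal is 0x37F32213.
Stored little-endian, the bytes at ascending addresses are 13 22 F3 37.
Read back as big-endian, the last byte is least significant, giving 0x1322F337.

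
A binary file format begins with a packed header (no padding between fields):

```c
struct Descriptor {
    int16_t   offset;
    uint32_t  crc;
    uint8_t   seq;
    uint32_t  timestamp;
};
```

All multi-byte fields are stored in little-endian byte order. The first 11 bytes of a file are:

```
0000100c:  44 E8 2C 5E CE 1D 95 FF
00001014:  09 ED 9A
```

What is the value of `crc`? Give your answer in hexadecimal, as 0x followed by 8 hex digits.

`crc` follows `offset` (2 bytes), so it starts at byte offset 2 and occupies 4 bytes.
Bytes at offsets 2..5: 2C 5E CE 1D.
Little-endian: lowest address holds the least-significant byte.
Reassemble most-significant byte first: 1D CE 5E 2C → 0x1DCE5E2C.

0x1DCE5E2C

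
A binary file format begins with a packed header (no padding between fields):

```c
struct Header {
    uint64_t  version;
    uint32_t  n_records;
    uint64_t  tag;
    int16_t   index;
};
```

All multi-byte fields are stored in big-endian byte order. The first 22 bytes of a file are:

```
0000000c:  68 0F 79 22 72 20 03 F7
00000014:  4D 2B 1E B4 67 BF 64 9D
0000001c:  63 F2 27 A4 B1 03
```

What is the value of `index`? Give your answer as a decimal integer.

-20221

`index` follows `version` (8 B), `n_records` (4 B), `tag` (8 B), so it starts at offset 8 + 4 + 8 = 20 and occupies 2 bytes.
Bytes at offsets 20..21: B1 03.
Big-endian: lowest address holds the most-significant byte.
The bytes are already most-significant first: 0xB103.
Top bit is set, so as a signed 16-bit value this is 0xB103 − 2^16 = -20221.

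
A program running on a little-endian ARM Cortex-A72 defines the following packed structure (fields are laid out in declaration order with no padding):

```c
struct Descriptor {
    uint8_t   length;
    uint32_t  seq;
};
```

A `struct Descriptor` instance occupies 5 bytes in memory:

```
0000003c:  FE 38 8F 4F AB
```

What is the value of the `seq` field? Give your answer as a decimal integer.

`seq` follows `length` (1 byte), so it starts at byte offset 1 and occupies 4 bytes.
Bytes at offsets 1..4: 38 8F 4F AB.
Little-endian: lowest address holds the least-significant byte.
Reassemble most-significant byte first: AB 4F 8F 38 → 0xAB4F8F38.
0xAB4F8F38 = 2874117944.

2874117944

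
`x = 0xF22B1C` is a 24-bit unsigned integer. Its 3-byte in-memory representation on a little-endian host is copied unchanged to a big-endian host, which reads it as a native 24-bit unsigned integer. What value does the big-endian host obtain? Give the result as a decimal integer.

1846258

Stored little-endian, the bytes at ascending addresses are 1C 2B F2.
Read back as big-endian, the last byte is least significant, giving 0x1C2BF2.
0x1C2BF2 = 1846258.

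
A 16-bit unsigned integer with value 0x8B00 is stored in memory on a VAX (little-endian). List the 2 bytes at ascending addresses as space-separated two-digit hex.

00 8B

Split into bytes (most-significant first): 8B 00.
Little-endian stores the least-significant byte at the lowest address.
So at ascending addresses the bytes are 00 8B.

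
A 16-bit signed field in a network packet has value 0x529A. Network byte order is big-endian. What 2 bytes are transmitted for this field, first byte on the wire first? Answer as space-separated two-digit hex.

Split into bytes (most-significant first): 52 9A.
Big-endian stores the most-significant byte at the lowest address.
So the memory order matches the most-significant-first order: 52 9A.

52 9A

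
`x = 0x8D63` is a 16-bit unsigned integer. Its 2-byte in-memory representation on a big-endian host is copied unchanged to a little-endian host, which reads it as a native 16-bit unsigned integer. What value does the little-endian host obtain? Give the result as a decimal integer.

25485

Stored big-endian, the bytes at ascending addresses are 8D 63.
Read back as little-endian, the first byte is least significant, giving 0x638D.
0x638D = 25485.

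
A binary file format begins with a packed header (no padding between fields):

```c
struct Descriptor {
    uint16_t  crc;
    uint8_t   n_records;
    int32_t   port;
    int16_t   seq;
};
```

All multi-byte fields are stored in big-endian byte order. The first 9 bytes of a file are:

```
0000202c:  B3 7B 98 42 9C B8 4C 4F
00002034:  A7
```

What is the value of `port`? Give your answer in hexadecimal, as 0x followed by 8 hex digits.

`port` follows `crc` (2 B), `n_records` (1 B), so it starts at offset 2 + 1 = 3 and occupies 4 bytes.
Bytes at offsets 3..6: 42 9C B8 4C.
Big-endian: lowest address holds the most-significant byte.
The bytes are already most-significant first: 0x429CB84C.

0x429CB84C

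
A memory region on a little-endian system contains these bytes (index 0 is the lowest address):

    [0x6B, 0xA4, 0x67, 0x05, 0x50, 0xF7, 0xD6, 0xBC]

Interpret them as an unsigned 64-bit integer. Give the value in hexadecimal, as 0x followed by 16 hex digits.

Little-endian stores the least-significant byte at the lowest address.
Reassemble most-significant byte first: BC D6 F7 50 05 67 A4 6B → 0xBCD6F7500567A46B.

0xBCD6F7500567A46B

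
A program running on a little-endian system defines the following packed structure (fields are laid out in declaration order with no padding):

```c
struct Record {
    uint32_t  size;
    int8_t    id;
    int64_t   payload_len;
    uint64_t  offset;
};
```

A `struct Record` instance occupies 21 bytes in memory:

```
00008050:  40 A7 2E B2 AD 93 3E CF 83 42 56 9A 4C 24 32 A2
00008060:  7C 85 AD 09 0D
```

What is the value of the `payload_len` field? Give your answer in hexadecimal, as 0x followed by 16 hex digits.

0x4C9A564283CF3E93

`payload_len` follows `size` (4 B), `id` (1 B), so it starts at offset 4 + 1 = 5 and occupies 8 bytes.
Bytes at offsets 5..12: 93 3E CF 83 42 56 9A 4C.
Little-endian: lowest address holds the least-significant byte.
Reassemble most-significant byte first: 4C 9A 56 42 83 CF 3E 93 → 0x4C9A564283CF3E93.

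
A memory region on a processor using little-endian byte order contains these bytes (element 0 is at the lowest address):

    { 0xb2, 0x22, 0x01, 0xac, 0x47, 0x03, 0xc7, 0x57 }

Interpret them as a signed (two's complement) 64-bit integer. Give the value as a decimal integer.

Little-endian stores the least-significant byte at the lowest address.
Reassemble most-significant byte first: 57 C7 03 47 AC 01 22 B2 → 0x57C70347AC0122B2.
0x57C70347AC0122B2 = 6325027808028467890.

6325027808028467890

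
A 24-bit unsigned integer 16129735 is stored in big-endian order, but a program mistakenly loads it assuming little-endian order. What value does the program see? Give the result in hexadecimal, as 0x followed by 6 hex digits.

0xC71EF6

16129735 in 24-bit hexadecimal is 0xF61EC7.
Stored big-endian, the bytes at ascending addresses are F6 1E C7.
Read back as little-endian, the first byte is least significant, giving 0xC71EF6.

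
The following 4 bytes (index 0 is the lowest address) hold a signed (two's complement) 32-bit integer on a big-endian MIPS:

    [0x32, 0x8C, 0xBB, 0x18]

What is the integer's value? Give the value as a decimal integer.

Big-endian: lowest address holds the most-significant byte.
The bytes are already most-significant first: 0x328CBB18.
0x328CBB18 = 848083736.

848083736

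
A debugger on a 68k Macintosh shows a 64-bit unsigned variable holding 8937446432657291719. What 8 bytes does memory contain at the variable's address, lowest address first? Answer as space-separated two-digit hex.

7C 08 30 2D 89 9E B9 C7

8937446432657291719 in hexadecimal, padded to 64 bits, is 0x7C08302D899EB9C7.
Split into bytes (most-significant first): 7C 08 30 2D 89 9E B9 C7.
Big-endian stores the most-significant byte at the lowest address.
So the memory order matches the most-significant-first order: 7C 08 30 2D 89 9E B9 C7.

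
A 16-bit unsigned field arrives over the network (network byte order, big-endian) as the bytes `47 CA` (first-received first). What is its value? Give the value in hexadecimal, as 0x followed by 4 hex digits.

Big-endian stores the most-significant byte at the lowest address.
The bytes are already most-significant first: 0x47CA.

0x47CA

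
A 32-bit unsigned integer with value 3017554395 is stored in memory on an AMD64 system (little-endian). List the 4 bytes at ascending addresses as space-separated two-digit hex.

3017554395 in hexadecimal, padded to 32 bits, is 0xB3DC39DB.
Split into bytes (most-significant first): B3 DC 39 DB.
Little-endian: lowest address holds the least-significant byte.
So at ascending addresses the bytes are DB 39 DC B3.

DB 39 DC B3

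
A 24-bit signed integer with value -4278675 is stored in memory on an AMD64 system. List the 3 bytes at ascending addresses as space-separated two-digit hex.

6D B6 BE

Two's complement of -4278675 in 24 bits: 4278675 = 0x414993; invert → 0xBEB66C; add 1 → 0xBEB66D.
Split into bytes (most-significant first): BE B6 6D.
Little-endian: lowest address holds the least-significant byte.
So at ascending addresses the bytes are 6D B6 BE.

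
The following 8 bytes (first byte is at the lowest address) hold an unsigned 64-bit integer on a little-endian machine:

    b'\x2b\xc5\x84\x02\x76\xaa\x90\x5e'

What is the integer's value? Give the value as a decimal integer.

6814133660036678955

Little-endian stores the least-significant byte at the lowest address.
Reassemble most-significant byte first: 5E 90 AA 76 02 84 C5 2B → 0x5E90AA760284C52B.
0x5E90AA760284C52B = 6814133660036678955.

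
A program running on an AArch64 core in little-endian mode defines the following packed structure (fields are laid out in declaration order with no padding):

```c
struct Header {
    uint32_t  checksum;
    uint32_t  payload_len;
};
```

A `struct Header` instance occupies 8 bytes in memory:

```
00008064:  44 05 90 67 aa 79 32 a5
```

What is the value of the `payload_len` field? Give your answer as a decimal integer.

`payload_len` follows `checksum` (4 bytes), so it starts at byte offset 4 and occupies 4 bytes.
Bytes at offsets 4..7: AA 79 32 A5.
Little-endian: lowest address holds the least-significant byte.
Reassemble most-significant byte first: A5 32 79 AA → 0xA53279AA.
0xA53279AA = 2771548586.

2771548586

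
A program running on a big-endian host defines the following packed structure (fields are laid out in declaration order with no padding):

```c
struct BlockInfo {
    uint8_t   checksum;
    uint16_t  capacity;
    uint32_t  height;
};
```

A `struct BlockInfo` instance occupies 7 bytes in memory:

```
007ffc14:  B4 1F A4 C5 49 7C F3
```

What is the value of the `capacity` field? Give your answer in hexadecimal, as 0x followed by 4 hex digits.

0x1FA4

`capacity` follows `checksum` (1 byte), so it starts at byte offset 1 and occupies 2 bytes.
Bytes at offsets 1..2: 1F A4.
Big-endian: lowest address holds the most-significant byte.
The bytes are already most-significant first: 0x1FA4.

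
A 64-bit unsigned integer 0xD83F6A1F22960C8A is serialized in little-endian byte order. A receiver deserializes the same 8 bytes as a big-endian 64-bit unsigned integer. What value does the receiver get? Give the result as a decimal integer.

Stored little-endian, the bytes at ascending addresses are 8A 0C 96 22 1F 6A 3F D8.
Read back as big-endian, the last byte is least significant, giving 0x8A0C96221F6A3FD8.
0x8A0C96221F6A3FD8 = 9947490750254694360.

9947490750254694360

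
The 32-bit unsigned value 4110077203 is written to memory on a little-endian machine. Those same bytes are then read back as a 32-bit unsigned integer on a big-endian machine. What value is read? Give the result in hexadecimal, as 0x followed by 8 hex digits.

4110077203 in 32-bit hexadecimal is 0xF4FACD13.
Stored little-endian, the bytes at ascending addresses are 13 CD FA F4.
Read back as big-endian, the last byte is least significant, giving 0x13CDFAF4.

0x13CDFAF4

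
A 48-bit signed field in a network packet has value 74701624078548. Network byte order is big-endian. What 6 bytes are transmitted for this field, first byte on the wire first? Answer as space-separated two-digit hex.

43 F0 D3 C4 70 D4

74701624078548 in hexadecimal, padded to 48 bits, is 0x43F0D3C470D4.
Split into bytes (most-significant first): 43 F0 D3 C4 70 D4.
Big-endian: lowest address holds the most-significant byte.
So the memory order matches the most-significant-first order: 43 F0 D3 C4 70 D4.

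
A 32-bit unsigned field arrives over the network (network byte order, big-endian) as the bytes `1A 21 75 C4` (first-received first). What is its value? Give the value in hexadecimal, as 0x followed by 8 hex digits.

0x1A2175C4

Big-endian stores the most-significant byte at the lowest address.
The bytes are already most-significant first: 0x1A2175C4.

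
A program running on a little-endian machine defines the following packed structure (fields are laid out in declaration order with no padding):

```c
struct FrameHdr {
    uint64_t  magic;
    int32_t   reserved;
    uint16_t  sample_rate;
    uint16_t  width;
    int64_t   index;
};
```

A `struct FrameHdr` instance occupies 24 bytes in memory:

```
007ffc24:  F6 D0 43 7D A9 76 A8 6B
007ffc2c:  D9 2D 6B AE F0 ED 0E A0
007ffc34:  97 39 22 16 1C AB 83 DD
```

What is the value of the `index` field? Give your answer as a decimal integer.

`index` follows `magic` (8 B), `reserved` (4 B), `sample_rate` (2 B), `width` (2 B), so it starts at offset 8 + 4 + 2 + 2 = 16 and occupies 8 bytes.
Bytes at offsets 16..23: 97 39 22 16 1C AB 83 DD.
In little-endian order the low byte comes first in memory.
Reassemble most-significant byte first: DD 83 AB 1C 16 22 39 97 → 0xDD83AB1C16223997.
Top bit is set, so as a signed 64-bit value this is 0xDD83AB1C16223997 − 2^64 = -2484954432259606121.

-2484954432259606121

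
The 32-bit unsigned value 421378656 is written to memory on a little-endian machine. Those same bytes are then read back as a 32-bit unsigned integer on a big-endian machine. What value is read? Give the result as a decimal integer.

421378656 in 32-bit hexadecimal is 0x191DBA60.
Stored little-endian, the bytes at ascending addresses are 60 BA 1D 19.
Read back as big-endian, the last byte is least significant, giving 0x60BA1D19.
0x60BA1D19 = 1622809881.

1622809881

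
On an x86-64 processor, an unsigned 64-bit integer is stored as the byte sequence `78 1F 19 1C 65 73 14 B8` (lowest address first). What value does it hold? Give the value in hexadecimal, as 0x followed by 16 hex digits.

In little-endian order the low byte comes first in memory.
Reassemble most-significant byte first: B8 14 73 65 1C 19 1F 78 → 0xB81473651C191F78.

0xB81473651C191F78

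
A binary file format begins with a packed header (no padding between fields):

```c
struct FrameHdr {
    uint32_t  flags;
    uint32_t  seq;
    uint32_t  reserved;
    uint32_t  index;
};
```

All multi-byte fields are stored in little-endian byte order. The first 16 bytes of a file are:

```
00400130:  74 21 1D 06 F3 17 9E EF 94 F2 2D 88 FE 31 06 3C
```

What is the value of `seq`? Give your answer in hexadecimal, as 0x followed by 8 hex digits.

`seq` follows `flags` (4 bytes), so it starts at byte offset 4 and occupies 4 bytes.
Bytes at offsets 4..7: F3 17 9E EF.
Little-endian stores the least-significant byte at the lowest address.
Reassemble most-significant byte first: EF 9E 17 F3 → 0xEF9E17F3.

0xEF9E17F3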